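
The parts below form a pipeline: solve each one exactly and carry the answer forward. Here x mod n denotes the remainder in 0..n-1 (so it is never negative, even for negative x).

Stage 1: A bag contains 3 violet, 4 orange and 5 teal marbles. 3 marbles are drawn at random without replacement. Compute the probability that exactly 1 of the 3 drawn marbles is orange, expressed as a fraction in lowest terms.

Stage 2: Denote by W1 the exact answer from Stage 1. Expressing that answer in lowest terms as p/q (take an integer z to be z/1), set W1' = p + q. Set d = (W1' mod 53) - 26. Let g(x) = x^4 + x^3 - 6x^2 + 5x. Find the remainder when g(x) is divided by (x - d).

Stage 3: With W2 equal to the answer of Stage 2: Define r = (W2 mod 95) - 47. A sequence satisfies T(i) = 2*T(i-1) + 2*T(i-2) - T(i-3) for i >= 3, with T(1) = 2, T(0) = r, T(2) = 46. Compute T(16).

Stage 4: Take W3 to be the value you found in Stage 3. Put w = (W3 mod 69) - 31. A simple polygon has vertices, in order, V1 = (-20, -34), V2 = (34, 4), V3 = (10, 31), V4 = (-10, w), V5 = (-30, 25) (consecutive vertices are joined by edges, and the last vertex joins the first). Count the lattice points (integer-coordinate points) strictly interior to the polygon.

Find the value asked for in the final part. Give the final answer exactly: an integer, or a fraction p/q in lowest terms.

Stage 1: total draws C(12,3) = 220; favorable C(4,1)*C(8,2) = 112; P = 28/55; answer 28/55
Stage 2: W1 = 28/55; threaded value p + q = 83; d = 4; remainder = value at the root: 1*(4)^4 + 1*(4)^3 - 6*(4)^2 + 5*(4)^1 = (256) + (64) + (-96) + (20) = 244; answer 244
Stage 3: W2 = 244; r = 7; T(3) = 2*(46) + 2*(2) - 1*(7) = 89; iterating: T(3)=89, T(4)=268, T(5)=668, T(6)=1783, T(7)=4634, T(8)=12166, T(9)=31817, T(10)=83332, T(11)=218132, T(12)=571111, T(13)=1495154, T(14)=3914398, T(15)=10247993, T(16)=26829628; answer 26829628
Stage 4: W3 = 26829628; w = -18; cross terms: (-20*4 - 34*-34)=1076, (34*31 - 10*4)=1014, (10*-18 - -10*31)=130, (-10*25 - -30*-18)=-790, (-30*-34 - -20*25)=1520; twice the area = |2950| = 2950; area = 1475; boundary points = 2 + 3 + 1 + 1 + 1 = 8; strictly interior points = area - boundary/2 + 1 = 1472; answer 1472

1472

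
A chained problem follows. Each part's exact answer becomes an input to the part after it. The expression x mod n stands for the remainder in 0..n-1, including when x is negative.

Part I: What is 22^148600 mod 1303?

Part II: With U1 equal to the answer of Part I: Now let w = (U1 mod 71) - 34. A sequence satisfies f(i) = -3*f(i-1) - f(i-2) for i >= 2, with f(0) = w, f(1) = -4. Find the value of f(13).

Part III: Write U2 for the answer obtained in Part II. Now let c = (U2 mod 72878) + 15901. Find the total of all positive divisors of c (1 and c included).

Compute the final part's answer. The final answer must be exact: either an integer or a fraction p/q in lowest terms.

Part I: squarings mod 1303: 22^1=22, 22^2=484, 22^4=1019, 22^8=1173, 22^16=1264, 22^32=218, 22^64=616, 22^128=283, 22^256=606, 22^512=1093, 22^1024=1101, 22^2048=411, 22^4096=834, 22^8192=1057, 22^16384=578, 22^32768=516, 22^65536=444, 22^131072=383; 22^148600 = 22^8 * 22^16 * 22^32 * 22^64 * 22^1024 * 22^16384 * 22^131072 = 755 (mod 1303); answer 755
Part II: U1 = 755; w = 11; f(2) = -3*(-4) - 1*(11) = 1; iterating: f(2)=1, f(3)=1, f(4)=-4, f(5)=11, f(6)=-29, f(7)=76, f(8)=-199, f(9)=521, f(10)=-1364, f(11)=3571, f(12)=-9349, f(13)=24476; answer 24476
Part III: U2 = 24476; c = 40377; 40377 = 3 * 43 * 313; sigma = (1 + 3) * (1 + 43) * (1 + 313) = 4 * 44 * 314 = 55264; answer 55264

55264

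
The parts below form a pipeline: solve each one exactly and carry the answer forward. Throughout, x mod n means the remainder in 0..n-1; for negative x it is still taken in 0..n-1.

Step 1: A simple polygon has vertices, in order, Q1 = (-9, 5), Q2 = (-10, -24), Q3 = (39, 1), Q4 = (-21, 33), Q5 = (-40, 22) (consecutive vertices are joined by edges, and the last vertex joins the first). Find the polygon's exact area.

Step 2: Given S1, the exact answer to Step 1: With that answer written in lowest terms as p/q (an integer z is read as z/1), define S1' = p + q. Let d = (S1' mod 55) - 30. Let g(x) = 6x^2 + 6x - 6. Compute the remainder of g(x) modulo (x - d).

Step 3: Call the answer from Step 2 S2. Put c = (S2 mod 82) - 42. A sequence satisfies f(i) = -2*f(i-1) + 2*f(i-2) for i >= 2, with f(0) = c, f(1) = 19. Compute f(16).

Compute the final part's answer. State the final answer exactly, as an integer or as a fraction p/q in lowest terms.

Step 1: cross terms: (-9*-24 - -10*5)=266, (-10*1 - 39*-24)=926, (39*33 - -21*1)=1308, (-21*22 - -40*33)=858, (-40*5 - -9*22)=-2; twice the area = |3356| = 3356; area = 1678; answer 1678
Step 2: S1 = 1678; threaded value p + q = 1679; d = -1; remainder = value at the root: 6*(-1)^2 + 6*(-1)^1 - 6 = (6) + (-6) + (-6) = -6; answer -6
Step 3: S2 = -6; c = 34; f(2) = -2*(19) + 2*(34) = 30; iterating: f(2)=30, f(3)=-22, f(4)=104, f(5)=-252, f(6)=712, f(7)=-1928, f(8)=5280, f(9)=-14416, f(10)=39392, f(11)=-107616, f(12)=294016, f(13)=-803264, f(14)=2194560, f(15)=-5995648, f(16)=16380416; answer 16380416

16380416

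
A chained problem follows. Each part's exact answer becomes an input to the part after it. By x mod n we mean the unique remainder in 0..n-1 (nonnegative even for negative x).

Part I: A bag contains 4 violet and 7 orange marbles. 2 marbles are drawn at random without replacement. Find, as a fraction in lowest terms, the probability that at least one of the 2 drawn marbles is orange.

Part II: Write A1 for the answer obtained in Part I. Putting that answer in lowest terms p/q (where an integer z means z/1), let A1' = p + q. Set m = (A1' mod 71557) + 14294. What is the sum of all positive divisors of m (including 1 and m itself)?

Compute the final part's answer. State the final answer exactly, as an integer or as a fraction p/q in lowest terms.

22608

Part I: total draws C(11,2) = 55; complement C(4,2) = 6; favorable 55 - 6 = 49; P = 49/55; answer 49/55
Part II: A1 = 49/55; threaded value p + q = 104; m = 14398; 14398 = 2 * 23 * 313; sigma = (1 + 2) * (1 + 23) * (1 + 313) = 3 * 24 * 314 = 22608; answer 22608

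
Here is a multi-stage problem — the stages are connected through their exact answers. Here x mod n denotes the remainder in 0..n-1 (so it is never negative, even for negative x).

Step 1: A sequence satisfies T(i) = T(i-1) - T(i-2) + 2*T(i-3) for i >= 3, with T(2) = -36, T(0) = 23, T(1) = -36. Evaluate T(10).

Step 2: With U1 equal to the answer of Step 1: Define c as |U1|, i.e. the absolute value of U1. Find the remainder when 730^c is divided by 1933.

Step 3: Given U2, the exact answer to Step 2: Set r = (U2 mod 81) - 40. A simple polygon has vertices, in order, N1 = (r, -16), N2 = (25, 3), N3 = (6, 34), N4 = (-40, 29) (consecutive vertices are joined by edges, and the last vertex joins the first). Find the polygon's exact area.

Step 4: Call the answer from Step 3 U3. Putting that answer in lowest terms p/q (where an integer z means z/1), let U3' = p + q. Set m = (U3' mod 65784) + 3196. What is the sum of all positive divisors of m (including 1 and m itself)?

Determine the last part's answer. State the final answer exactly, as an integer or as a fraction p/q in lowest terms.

4680

Step 1: T(3) = 1*(-36) - 1*(-36) + 2*(23) = 46; iterating: T(3)=46, T(4)=10, T(5)=-108, T(6)=-26, T(7)=102, T(8)=-88, T(9)=-242, T(10)=50; answer 50
Step 2: U1 = 50; c = 50; squarings mod 1933: 730^1=730, 730^2=1325, 730^4=461, 730^8=1824, 730^16=283, 730^32=836; 730^50 = 730^2 * 730^16 * 730^32 = 624 (mod 1933); answer 624
Step 3: U2 = 624; r = 17; cross terms: (17*3 - 25*-16)=451, (25*34 - 6*3)=832, (6*29 - -40*34)=1534, (-40*-16 - 17*29)=147; twice the area = |2964| = 2964; area = 1482; answer 1482
Step 4: U3 = 1482; threaded value p + q = 1483; m = 4679; 4679 is prime, so its only divisors are 1 and 4679; sigma = 1 + 4679 = 4680; answer 4680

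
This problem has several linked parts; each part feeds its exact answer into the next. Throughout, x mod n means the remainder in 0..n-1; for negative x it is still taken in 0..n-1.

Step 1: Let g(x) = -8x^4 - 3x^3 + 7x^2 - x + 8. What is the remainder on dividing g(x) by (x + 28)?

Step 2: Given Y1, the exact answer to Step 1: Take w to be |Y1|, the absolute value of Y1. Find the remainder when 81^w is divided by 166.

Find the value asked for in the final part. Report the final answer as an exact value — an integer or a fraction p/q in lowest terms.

109

Step 1: remainder = value at the root: -8*(-28)^4 - 3*(-28)^3 + 7*(-28)^2 - 1*(-28)^1 + 8 = (-4917248) + (65856) + (5488) + (28) + (8) = -4845868; answer -4845868
Step 2: Y1 = -4845868; w = 4845868; squarings mod 166: 81^1=81, 81^2=87, 81^4=99, 81^8=7, 81^16=49, 81^32=77, 81^64=119, 81^128=51, 81^256=111, 81^512=37, 81^1024=41, 81^2048=21, 81^4096=109, 81^8192=95, 81^16384=61, 81^32768=69, 81^65536=113, 81^131072=153, 81^262144=3, 81^524288=9, 81^1048576=81, 81^2097152=87, 81^4194304=99; 81^4845868 = 81^4 * 81^8 * 81^32 * 81^256 * 81^4096 * 81^8192 * 81^16384 * 81^32768 * 81^65536 * 81^524288 * 81^4194304 = 109 (mod 166); answer 109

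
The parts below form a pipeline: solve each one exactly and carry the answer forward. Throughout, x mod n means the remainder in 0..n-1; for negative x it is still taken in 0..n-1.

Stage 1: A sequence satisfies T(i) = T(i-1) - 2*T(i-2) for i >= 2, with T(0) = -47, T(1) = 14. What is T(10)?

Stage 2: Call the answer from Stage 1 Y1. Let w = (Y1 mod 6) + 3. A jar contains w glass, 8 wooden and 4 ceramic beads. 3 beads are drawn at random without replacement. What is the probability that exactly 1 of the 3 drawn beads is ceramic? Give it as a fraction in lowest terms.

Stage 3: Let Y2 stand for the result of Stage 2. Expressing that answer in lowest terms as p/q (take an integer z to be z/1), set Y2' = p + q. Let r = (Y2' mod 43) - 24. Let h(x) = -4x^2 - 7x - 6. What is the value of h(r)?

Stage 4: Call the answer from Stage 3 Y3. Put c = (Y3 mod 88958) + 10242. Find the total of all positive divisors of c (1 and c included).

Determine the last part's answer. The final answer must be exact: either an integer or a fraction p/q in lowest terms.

183810

Stage 1: T(2) = 1*(14) - 2*(-47) = 108; iterating: T(2)=108, T(3)=80, T(4)=-136, T(5)=-296, T(6)=-24, T(7)=568, T(8)=616, T(9)=-520, T(10)=-1752; answer -1752
Stage 2: Y1 = -1752; w = 3; total draws C(15,3) = 455; favorable C(4,1)*C(11,2) = 220; P = 44/91; answer 44/91
Stage 3: Y2 = 44/91; threaded value p + q = 135; r = -18; -4*(-18)^2 - 7*(-18)^1 - 6 = (-1296) + (126) + (-6) = -1176; answer -1176
Stage 4: Y3 = -1176; c = 98024; 98024 = 2^3 * 12253; sigma = (1 + 2 + 4 + 8) * (1 + 12253) = 15 * 12254 = 183810; answer 183810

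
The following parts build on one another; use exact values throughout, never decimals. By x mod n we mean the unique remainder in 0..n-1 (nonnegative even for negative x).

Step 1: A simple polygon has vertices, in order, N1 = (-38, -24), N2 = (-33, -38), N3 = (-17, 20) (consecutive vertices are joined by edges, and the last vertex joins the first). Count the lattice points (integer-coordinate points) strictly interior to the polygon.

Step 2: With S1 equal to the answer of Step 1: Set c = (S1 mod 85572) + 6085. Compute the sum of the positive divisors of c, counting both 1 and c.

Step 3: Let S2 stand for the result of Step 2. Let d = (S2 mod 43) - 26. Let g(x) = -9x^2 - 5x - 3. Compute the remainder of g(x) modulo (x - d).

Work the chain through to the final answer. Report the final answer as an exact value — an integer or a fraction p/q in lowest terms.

-29

Step 1: cross terms: (-38*-38 - -33*-24)=652, (-33*20 - -17*-38)=-1306, (-17*-24 - -38*20)=1168; twice the area = |514| = 514; area = 257; boundary points = 1 + 2 + 1 = 4; strictly interior points = area - boundary/2 + 1 = 256; answer 256
Step 2: S1 = 256; c = 6341; 6341 = 17 * 373; sigma = (1 + 17) * (1 + 373) = 18 * 374 = 6732; answer 6732
Step 3: S2 = 6732; d = -2; remainder = value at the root: -9*(-2)^2 - 5*(-2)^1 - 3 = (-36) + (10) + (-3) = -29; answer -29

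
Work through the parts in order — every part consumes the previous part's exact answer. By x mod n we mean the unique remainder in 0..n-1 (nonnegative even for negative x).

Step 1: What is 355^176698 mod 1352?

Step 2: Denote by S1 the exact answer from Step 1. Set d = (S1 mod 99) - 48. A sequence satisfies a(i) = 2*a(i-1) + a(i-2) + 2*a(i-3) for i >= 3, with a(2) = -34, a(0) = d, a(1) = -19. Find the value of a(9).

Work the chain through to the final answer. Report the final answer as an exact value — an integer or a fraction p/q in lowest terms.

Step 1: squarings mod 1352: 355^1=355, 355^2=289, 355^4=1049, 355^8=1225, 355^16=1257, 355^32=913, 355^64=737, 355^128=1017, 355^256=9, 355^512=81, 355^1024=1153, 355^2048=393, 355^4096=321, 355^8192=289, 355^16384=1049, 355^32768=1225, 355^65536=1257, 355^131072=913; 355^176698 = 355^2 * 355^8 * 355^16 * 355^32 * 355^512 * 355^4096 * 355^8192 * 355^32768 * 355^131072 = 113 (mod 1352); answer 113
Step 2: S1 = 113; d = -34; a(3) = 2*(-34) + 1*(-19) + 2*(-34) = -155; iterating: a(3)=-155, a(4)=-382, a(5)=-987, a(6)=-2666, a(7)=-7083, a(8)=-18806, a(9)=-50027; answer -50027

-50027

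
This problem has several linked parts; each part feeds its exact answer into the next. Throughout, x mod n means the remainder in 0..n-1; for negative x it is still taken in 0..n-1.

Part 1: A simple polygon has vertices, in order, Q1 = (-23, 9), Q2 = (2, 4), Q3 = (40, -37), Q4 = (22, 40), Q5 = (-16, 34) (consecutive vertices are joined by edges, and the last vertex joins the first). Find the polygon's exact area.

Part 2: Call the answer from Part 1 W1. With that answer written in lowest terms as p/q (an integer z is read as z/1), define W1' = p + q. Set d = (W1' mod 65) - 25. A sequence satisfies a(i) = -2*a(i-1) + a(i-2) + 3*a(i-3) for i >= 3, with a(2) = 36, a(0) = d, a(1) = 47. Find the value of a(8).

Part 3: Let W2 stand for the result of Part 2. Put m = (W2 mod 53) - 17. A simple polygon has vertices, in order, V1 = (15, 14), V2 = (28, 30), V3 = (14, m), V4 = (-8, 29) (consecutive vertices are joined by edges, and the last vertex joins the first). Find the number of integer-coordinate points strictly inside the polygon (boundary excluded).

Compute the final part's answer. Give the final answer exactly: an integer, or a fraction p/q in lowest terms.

Part 1: cross terms: (-23*4 - 2*9)=-110, (2*-37 - 40*4)=-234, (40*40 - 22*-37)=2414, (22*34 - -16*40)=1388, (-16*9 - -23*34)=638; twice the area = |4096| = 4096; area = 2048; answer 2048
Part 2: W1 = 2048; threaded value p + q = 2049; d = 9; a(3) = -2*(36) + 1*(47) + 3*(9) = 2; iterating: a(3)=2, a(4)=173, a(5)=-236, a(6)=651, a(7)=-1019, a(8)=1981; answer 1981
Part 3: W2 = 1981; m = 3; cross terms: (15*30 - 28*14)=58, (28*3 - 14*30)=-336, (14*29 - -8*3)=430, (-8*14 - 15*29)=-547; twice the area = |-395| = 395; area = 395/2; boundary points = 1 + 1 + 2 + 1 = 5; strictly interior points = area - boundary/2 + 1 = 196; answer 196

196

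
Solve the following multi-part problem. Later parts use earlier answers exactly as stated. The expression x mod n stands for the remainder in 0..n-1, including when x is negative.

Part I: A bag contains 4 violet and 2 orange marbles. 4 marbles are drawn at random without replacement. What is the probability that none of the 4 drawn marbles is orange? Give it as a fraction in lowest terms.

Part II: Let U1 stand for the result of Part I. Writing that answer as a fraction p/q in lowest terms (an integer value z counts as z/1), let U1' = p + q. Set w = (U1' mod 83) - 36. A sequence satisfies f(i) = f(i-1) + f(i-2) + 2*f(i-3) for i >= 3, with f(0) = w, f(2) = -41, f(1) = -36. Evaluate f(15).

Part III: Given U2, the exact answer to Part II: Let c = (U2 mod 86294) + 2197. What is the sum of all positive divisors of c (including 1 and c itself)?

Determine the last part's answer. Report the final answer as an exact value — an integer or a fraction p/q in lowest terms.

142688

Part I: total draws C(6,4) = 15; favorable C(4,4) = 1; P = 1/15; answer 1/15
Part II: U1 = 1/15; threaded value p + q = 16; w = -20; f(3) = 1*(-41) + 1*(-36) + 2*(-20) = -117; iterating: f(3)=-117, f(4)=-230, f(5)=-429, f(6)=-893, f(7)=-1782, f(8)=-3533, f(9)=-7101, f(10)=-14198, f(11)=-28365, f(12)=-56765, f(13)=-113526, f(14)=-227021, f(15)=-454077; answer -454077
Part III: U2 = -454077; c = 65884; 65884 = 2^2 * 7 * 13 * 181; sigma = (1 + 2 + 4) * (1 + 7) * (1 + 13) * (1 + 181) = 7 * 8 * 14 * 182 = 142688; answer 142688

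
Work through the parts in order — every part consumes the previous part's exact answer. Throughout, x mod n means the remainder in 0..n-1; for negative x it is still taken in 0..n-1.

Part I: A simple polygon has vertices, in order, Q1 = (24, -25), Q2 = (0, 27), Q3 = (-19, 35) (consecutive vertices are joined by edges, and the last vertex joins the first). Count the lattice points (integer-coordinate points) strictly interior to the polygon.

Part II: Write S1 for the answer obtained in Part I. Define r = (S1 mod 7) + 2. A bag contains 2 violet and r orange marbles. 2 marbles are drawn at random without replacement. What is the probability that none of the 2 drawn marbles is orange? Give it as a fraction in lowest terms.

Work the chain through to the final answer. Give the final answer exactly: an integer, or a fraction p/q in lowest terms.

Part I: cross terms: (24*27 - 0*-25)=648, (0*35 - -19*27)=513, (-19*-25 - 24*35)=-365; twice the area = |796| = 796; area = 398; boundary points = 4 + 1 + 1 = 6; strictly interior points = area - boundary/2 + 1 = 396; answer 396
Part II: S1 = 396; r = 6; total draws C(8,2) = 28; favorable C(2,2) = 1; P = 1/28; answer 1/28

1/28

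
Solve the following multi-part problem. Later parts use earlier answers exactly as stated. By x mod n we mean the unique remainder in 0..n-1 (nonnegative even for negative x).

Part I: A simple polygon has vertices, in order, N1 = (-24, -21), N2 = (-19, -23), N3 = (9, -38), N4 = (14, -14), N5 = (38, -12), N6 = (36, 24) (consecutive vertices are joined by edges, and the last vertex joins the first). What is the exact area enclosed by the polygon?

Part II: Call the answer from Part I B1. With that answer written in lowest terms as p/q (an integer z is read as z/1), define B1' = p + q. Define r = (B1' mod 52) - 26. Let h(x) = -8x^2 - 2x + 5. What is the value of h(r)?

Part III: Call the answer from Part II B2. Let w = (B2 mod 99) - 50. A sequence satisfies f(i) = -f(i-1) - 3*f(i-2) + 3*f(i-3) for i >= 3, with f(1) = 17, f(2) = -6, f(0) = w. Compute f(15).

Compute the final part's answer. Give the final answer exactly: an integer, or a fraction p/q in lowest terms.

-712860

Part I: cross terms: (-24*-23 - -19*-21)=153, (-19*-38 - 9*-23)=929, (9*-14 - 14*-38)=406, (14*-12 - 38*-14)=364, (38*24 - 36*-12)=1344, (36*-21 - -24*24)=-180; twice the area = |3016| = 3016; area = 1508; answer 1508
Part II: B1 = 1508; threaded value p + q = 1509; r = -25; -8*(-25)^2 - 2*(-25)^1 + 5 = (-5000) + (50) + (5) = -4945; answer -4945
Part III: B2 = -4945; w = -45; f(3) = -1*(-6) - 3*(17) + 3*(-45) = -180; iterating: f(3)=-180, f(4)=249, f(5)=273, f(6)=-1560, f(7)=1488, f(8)=4011, f(9)=-13155, f(10)=5586, f(11)=45912, f(12)=-102135, f(13)=-18843, f(14)=462984, f(15)=-712860; answer -712860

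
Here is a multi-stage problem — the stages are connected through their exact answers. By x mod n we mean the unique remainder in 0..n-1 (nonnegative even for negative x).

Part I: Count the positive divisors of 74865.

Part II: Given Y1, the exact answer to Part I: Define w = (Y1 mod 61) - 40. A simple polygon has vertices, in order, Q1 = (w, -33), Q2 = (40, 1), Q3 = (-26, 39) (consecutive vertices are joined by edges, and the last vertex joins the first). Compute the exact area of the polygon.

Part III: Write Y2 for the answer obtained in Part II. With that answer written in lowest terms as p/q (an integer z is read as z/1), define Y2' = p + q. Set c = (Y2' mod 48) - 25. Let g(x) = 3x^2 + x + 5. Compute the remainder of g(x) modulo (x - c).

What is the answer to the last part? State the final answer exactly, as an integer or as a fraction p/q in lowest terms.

107

Part I: 74865 = 3 * 5 * 7 * 23 * 31; number of divisors = (1+1) * (1+1) * (1+1) * (1+1) * (1+1) = 32; answer 32
Part II: Y1 = 32; w = -8; cross terms: (-8*1 - 40*-33)=1312, (40*39 - -26*1)=1586, (-26*-33 - -8*39)=1170; twice the area = |4068| = 4068; area = 2034; answer 2034
Part III: Y2 = 2034; threaded value p + q = 2035; c = -6; remainder = value at the root: 3*(-6)^2 + 1*(-6)^1 + 5 = (108) + (-6) + (5) = 107; answer 107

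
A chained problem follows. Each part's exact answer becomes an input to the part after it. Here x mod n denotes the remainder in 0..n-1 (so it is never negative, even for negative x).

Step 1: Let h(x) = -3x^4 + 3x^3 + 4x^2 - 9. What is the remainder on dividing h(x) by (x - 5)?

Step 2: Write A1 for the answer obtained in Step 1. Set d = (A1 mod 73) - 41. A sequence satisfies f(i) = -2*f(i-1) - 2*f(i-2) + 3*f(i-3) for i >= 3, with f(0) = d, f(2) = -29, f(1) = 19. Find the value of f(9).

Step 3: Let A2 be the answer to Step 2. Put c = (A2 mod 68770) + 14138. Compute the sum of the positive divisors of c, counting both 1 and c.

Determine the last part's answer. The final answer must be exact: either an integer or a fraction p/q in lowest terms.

59136

Step 1: remainder = value at the root: -3*(5)^4 + 3*(5)^3 + 4*(5)^2 - 9 = (-1875) + (375) + (100) + (-9) = -1409; answer -1409
Step 2: A1 = -1409; d = 10; f(3) = -2*(-29) - 2*(19) + 3*(10) = 50; iterating: f(3)=50, f(4)=15, f(5)=-217, f(6)=554, f(7)=-629, f(8)=-501, f(9)=3922; answer 3922
Step 3: A2 = 3922; c = 18060; 18060 = 2^2 * 3 * 5 * 7 * 43; sigma = (1 + 2 + 4) * (1 + 3) * (1 + 5) * (1 + 7) * (1 + 43) = 7 * 4 * 6 * 8 * 44 = 59136; answer 59136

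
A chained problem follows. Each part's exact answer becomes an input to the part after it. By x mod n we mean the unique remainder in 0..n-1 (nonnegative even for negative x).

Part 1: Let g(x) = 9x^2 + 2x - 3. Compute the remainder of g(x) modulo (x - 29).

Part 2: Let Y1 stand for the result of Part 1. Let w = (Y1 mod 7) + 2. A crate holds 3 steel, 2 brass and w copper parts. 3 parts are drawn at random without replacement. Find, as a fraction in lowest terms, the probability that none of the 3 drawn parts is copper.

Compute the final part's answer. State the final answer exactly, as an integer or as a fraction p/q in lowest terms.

5/28

Part 1: remainder = value at the root: 9*(29)^2 + 2*(29)^1 - 3 = (7569) + (58) + (-3) = 7624; answer 7624
Part 2: Y1 = 7624; w = 3; total draws C(8,3) = 56; favorable C(5,3) = 10; P = 5/28; answer 5/28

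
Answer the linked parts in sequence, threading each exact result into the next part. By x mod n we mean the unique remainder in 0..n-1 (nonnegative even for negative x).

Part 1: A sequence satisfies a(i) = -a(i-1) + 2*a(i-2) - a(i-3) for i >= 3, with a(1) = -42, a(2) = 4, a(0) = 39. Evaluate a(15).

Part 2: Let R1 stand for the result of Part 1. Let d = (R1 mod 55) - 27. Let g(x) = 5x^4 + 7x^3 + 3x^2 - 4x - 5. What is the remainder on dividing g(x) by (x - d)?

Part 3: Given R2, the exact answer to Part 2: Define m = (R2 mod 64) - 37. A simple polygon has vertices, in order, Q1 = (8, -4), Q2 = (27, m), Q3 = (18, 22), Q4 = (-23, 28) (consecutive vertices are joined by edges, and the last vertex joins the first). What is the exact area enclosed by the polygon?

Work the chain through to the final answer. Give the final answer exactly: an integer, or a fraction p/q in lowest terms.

Part 1: a(3) = -1*(4) + 2*(-42) - 1*(39) = -127; iterating: a(3)=-127, a(4)=177, a(5)=-435, a(6)=916, a(7)=-1963, a(8)=4230, a(9)=-9072, a(10)=19495, a(11)=-41869, a(12)=89931, a(13)=-193164, a(14)=414895, a(15)=-891154; answer -891154
Part 2: R1 = -891154; d = -16; remainder = value at the root: 5*(-16)^4 + 7*(-16)^3 + 3*(-16)^2 - 4*(-16)^1 - 5 = (327680) + (-28672) + (768) + (64) + (-5) = 299835; answer 299835
Part 3: R2 = 299835; m = 22; cross terms: (8*22 - 27*-4)=284, (27*22 - 18*22)=198, (18*28 - -23*22)=1010, (-23*-4 - 8*28)=-132; twice the area = |1360| = 1360; area = 680; answer 680

680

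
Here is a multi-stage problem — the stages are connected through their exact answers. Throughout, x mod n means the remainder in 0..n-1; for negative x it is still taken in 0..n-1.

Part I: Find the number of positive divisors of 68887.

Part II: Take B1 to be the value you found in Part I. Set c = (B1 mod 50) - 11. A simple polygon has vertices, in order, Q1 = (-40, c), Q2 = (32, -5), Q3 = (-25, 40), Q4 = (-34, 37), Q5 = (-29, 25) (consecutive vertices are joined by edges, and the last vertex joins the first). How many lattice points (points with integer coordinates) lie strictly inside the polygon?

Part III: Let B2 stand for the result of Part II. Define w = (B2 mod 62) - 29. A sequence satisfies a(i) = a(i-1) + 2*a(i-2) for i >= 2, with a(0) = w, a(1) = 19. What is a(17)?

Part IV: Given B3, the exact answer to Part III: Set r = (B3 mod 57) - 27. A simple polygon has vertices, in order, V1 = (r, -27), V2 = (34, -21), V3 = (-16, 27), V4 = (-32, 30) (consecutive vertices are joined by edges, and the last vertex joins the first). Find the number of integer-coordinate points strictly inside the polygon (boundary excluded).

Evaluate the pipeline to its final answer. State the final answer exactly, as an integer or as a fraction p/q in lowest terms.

2010

Part I: 68887 = 7 * 13 * 757; number of divisors = (1+1) * (1+1) * (1+1) = 8; answer 8
Part II: B1 = 8; c = -3; cross terms: (-40*-5 - 32*-3)=296, (32*40 - -25*-5)=1155, (-25*37 - -34*40)=435, (-34*25 - -29*37)=223, (-29*-3 - -40*25)=1087; twice the area = |3196| = 3196; area = 1598; boundary points = 2 + 3 + 3 + 1 + 1 = 10; strictly interior points = area - boundary/2 + 1 = 1594; answer 1594
Part III: B2 = 1594; w = 15; a(2) = 1*(19) + 2*(15) = 49; iterating: a(2)=49, a(3)=87, a(4)=185, a(5)=359, a(6)=729, a(7)=1447, a(8)=2905, a(9)=5799, a(10)=11609, a(11)=23207, a(12)=46425, a(13)=92839, a(14)=185689, a(15)=371367, a(16)=742745, a(17)=1485479; answer 1485479
Part IV: B3 = 1485479; r = -25; cross terms: (-25*-21 - 34*-27)=1443, (34*27 - -16*-21)=582, (-16*30 - -32*27)=384, (-32*-27 - -25*30)=1614; twice the area = |4023| = 4023; area = 4023/2; boundary points = 1 + 2 + 1 + 1 = 5; strictly interior points = area - boundary/2 + 1 = 2010; answer 2010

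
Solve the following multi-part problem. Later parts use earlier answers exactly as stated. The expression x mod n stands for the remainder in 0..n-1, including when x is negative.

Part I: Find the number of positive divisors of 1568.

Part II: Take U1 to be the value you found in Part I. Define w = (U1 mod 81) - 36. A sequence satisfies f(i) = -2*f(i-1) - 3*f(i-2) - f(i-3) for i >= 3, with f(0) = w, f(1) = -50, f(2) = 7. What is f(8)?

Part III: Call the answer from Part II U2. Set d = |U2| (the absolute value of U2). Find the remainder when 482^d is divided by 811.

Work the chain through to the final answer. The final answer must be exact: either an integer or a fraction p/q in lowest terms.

Part I: 1568 = 2^5 * 7^2; number of divisors = (5+1) * (2+1) = 18; answer 18
Part II: U1 = 18; w = -18; f(3) = -2*(7) - 3*(-50) - 1*(-18) = 154; iterating: f(3)=154, f(4)=-279, f(5)=89, f(6)=505, f(7)=-998, f(8)=392; answer 392
Part III: U2 = 392; d = 392; squarings mod 811: 482^1=482, 482^2=378, 482^4=148, 482^8=7, 482^16=49, 482^32=779, 482^64=213, 482^128=764, 482^256=587; 482^392 = 482^8 * 482^128 * 482^256 = 706 (mod 811); answer 706

706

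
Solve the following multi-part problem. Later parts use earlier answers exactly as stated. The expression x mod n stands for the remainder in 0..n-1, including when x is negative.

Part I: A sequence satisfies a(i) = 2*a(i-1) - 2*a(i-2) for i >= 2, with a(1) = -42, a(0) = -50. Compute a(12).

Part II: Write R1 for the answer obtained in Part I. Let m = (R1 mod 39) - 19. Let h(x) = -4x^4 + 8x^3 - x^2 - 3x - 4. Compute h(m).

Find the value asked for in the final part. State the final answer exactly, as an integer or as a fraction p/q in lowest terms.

Part I: a(2) = 2*(-42) - 2*(-50) = 16; iterating: a(2)=16, a(3)=116, a(4)=200, a(5)=168, a(6)=-64, a(7)=-464, a(8)=-800, a(9)=-672, a(10)=256, a(11)=1856, a(12)=3200; answer 3200
Part II: R1 = 3200; m = -17; -4*(-17)^4 + 8*(-17)^3 - 1*(-17)^2 - 3*(-17)^1 - 4 = (-334084) + (-39304) + (-289) + (51) + (-4) = -373630; answer -373630

-373630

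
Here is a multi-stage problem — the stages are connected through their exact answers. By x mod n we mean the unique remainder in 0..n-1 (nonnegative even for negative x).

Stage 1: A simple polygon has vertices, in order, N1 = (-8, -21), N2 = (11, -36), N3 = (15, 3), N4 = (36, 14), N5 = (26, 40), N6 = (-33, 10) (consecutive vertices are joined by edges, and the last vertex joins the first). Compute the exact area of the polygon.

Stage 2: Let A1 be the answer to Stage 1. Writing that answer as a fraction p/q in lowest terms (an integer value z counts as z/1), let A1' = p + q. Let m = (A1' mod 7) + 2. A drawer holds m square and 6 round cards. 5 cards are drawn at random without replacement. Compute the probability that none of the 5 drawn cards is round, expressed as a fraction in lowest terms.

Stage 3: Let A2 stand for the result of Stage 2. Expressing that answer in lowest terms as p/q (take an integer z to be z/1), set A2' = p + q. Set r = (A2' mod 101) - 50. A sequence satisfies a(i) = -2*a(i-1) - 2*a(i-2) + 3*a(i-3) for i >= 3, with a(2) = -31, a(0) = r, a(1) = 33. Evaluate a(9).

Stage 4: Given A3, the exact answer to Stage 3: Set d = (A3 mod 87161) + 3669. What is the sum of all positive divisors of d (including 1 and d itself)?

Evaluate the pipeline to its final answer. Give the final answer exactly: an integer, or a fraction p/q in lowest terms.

Stage 1: cross terms: (-8*-36 - 11*-21)=519, (11*3 - 15*-36)=573, (15*14 - 36*3)=102, (36*40 - 26*14)=1076, (26*10 - -33*40)=1580, (-33*-21 - -8*10)=773; twice the area = |4623| = 4623; area = 4623/2; answer 4623/2
Stage 2: A1 = 4623/2; threaded value p + q = 4625; m = 7; total draws C(13,5) = 1287; favorable C(7,5) = 21; P = 7/429; answer 7/429
Stage 3: A2 = 7/429; threaded value p + q = 436; r = -18; a(3) = -2*(-31) - 2*(33) + 3*(-18) = -58; iterating: a(3)=-58, a(4)=277, a(5)=-531, a(6)=334, a(7)=1225, a(8)=-4711, a(9)=7974; answer 7974
Stage 4: A3 = 7974; d = 11643; 11643 = 3 * 3881; sigma = (1 + 3) * (1 + 3881) = 4 * 3882 = 15528; answer 15528

15528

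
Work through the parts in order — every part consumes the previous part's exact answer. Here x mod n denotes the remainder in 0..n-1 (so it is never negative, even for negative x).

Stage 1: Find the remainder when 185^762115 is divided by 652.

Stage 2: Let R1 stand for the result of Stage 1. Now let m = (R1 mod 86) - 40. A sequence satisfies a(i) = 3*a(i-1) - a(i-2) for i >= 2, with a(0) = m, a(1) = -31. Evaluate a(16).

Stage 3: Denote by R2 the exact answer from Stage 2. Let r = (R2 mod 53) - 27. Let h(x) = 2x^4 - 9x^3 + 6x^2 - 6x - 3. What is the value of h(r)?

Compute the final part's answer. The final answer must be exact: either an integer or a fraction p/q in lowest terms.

213092

Stage 1: squarings mod 652: 185^1=185, 185^2=321, 185^4=25, 185^8=625, 185^16=77, 185^32=61, 185^64=461, 185^128=621, 185^256=309, 185^512=289, 185^1024=65, 185^2048=313, 185^4096=169, 185^8192=525, 185^16384=481, 185^32768=553, 185^65536=21, 185^131072=441, 185^262144=185, 185^524288=321; 185^762115 = 185^1 * 185^2 * 185^256 * 185^8192 * 185^32768 * 185^65536 * 185^131072 * 185^524288 = 309 (mod 652); answer 309
Stage 2: R1 = 309; m = 11; a(2) = 3*(-31) - 1*(11) = -104; iterating: a(2)=-104, a(3)=-281, a(4)=-739, a(5)=-1936, a(6)=-5069, a(7)=-13271, a(8)=-34744, a(9)=-90961, a(10)=-238139, a(11)=-623456, a(12)=-1632229, a(13)=-4273231, a(14)=-11187464, a(15)=-29289161, a(16)=-76680019; answer -76680019
Stage 3: R2 = -76680019; r = -17; 2*(-17)^4 - 9*(-17)^3 + 6*(-17)^2 - 6*(-17)^1 - 3 = (167042) + (44217) + (1734) + (102) + (-3) = 213092; answer 213092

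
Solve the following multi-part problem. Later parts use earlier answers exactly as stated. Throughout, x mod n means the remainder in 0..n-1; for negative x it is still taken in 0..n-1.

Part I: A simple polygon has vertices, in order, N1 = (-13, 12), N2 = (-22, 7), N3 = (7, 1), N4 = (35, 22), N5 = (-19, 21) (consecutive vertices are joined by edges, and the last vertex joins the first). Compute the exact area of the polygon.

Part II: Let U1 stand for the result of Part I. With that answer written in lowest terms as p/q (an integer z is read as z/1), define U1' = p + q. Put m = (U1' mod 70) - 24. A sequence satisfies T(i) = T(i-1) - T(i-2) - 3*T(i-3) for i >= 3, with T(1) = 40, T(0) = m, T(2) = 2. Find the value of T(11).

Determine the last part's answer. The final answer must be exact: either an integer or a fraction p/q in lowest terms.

Part I: cross terms: (-13*7 - -22*12)=173, (-22*1 - 7*7)=-71, (7*22 - 35*1)=119, (35*21 - -19*22)=1153, (-19*12 - -13*21)=45; twice the area = |1419| = 1419; area = 1419/2; answer 1419/2
Part II: U1 = 1419/2; threaded value p + q = 1421; m = -3; T(3) = 1*(2) - 1*(40) - 3*(-3) = -29; iterating: T(3)=-29, T(4)=-151, T(5)=-128, T(6)=110, T(7)=691, T(8)=965, T(9)=-56, T(10)=-3094, T(11)=-5933; answer -5933

-5933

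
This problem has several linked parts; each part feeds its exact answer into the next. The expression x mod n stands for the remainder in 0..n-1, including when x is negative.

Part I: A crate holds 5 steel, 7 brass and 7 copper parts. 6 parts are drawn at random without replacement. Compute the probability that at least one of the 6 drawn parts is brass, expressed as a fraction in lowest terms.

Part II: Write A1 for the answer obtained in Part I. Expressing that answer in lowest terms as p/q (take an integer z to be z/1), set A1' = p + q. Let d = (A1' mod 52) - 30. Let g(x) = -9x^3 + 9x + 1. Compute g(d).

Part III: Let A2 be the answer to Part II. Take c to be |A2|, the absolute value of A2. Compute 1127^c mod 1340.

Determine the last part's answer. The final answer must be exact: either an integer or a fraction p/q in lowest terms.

Part I: total draws C(19,6) = 27132; complement C(12,6) = 924; favorable 27132 - 924 = 26208; P = 312/323; answer 312/323
Part II: A1 = 312/323; threaded value p + q = 635; d = -19; -9*(-19)^3 + 9*(-19)^1 + 1 = (61731) + (-171) + (1) = 61561; answer 61561
Part III: A2 = 61561; c = 61561; squarings mod 1340: 1127^1=1127, 1127^2=1149, 1127^4=301, 1127^8=821, 1127^16=21, 1127^32=441, 1127^64=181, 1127^128=601, 1127^256=741, 1127^512=1021, 1127^1024=1261, 1127^2048=881, 1127^4096=301, 1127^8192=821, 1127^16384=21, 1127^32768=441; 1127^61561 = 1127^1 * 1127^8 * 1127^16 * 1127^32 * 1127^64 * 1127^4096 * 1127^8192 * 1127^16384 * 1127^32768 = 1227 (mod 1340); answer 1227

1227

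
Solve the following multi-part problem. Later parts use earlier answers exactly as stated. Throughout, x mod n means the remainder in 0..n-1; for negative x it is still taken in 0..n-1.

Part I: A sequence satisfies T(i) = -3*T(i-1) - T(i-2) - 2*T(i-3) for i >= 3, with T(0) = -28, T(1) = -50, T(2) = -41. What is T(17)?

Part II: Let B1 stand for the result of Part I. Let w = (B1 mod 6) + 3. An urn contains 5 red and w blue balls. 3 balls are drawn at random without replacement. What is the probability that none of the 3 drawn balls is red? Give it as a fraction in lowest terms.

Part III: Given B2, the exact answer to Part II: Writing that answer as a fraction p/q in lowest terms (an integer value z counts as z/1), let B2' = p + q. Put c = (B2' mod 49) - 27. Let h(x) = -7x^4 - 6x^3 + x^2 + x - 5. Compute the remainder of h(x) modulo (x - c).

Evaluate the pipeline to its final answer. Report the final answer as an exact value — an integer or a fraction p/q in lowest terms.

-3610

Part I: T(3) = -3*(-41) - 1*(-50) - 2*(-28) = 229; iterating: T(3)=229, T(4)=-546, T(5)=1491, T(6)=-4385, T(7)=12756, T(8)=-36865, T(9)=106609, T(10)=-308474, T(11)=892543, T(12)=-2582373, T(13)=7471524, T(14)=-21617285, T(15)=62545077, T(16)=-180960994, T(17)=523572475; answer 523572475
Part II: B1 = 523572475; w = 4; total draws C(9,3) = 84; favorable C(4,3) = 4; P = 1/21; answer 1/21
Part III: B2 = 1/21; threaded value p + q = 22; c = -5; remainder = value at the root: -7*(-5)^4 - 6*(-5)^3 + 1*(-5)^2 + 1*(-5)^1 - 5 = (-4375) + (750) + (25) + (-5) + (-5) = -3610; answer -3610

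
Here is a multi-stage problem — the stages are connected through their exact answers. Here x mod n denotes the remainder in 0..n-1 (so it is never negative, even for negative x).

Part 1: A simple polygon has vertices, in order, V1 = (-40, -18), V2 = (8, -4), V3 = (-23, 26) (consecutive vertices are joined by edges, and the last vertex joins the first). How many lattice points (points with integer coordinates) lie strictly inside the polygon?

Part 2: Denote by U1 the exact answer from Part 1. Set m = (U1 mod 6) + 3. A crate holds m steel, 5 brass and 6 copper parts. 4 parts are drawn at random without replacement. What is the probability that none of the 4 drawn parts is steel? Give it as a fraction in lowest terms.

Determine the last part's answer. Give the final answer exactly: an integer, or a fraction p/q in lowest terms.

30/91

Part 1: cross terms: (-40*-4 - 8*-18)=304, (8*26 - -23*-4)=116, (-23*-18 - -40*26)=1454; twice the area = |1874| = 1874; area = 937; boundary points = 2 + 1 + 1 = 4; strictly interior points = area - boundary/2 + 1 = 936; answer 936
Part 2: U1 = 936; m = 3; total draws C(14,4) = 1001; favorable C(11,4) = 330; P = 30/91; answer 30/91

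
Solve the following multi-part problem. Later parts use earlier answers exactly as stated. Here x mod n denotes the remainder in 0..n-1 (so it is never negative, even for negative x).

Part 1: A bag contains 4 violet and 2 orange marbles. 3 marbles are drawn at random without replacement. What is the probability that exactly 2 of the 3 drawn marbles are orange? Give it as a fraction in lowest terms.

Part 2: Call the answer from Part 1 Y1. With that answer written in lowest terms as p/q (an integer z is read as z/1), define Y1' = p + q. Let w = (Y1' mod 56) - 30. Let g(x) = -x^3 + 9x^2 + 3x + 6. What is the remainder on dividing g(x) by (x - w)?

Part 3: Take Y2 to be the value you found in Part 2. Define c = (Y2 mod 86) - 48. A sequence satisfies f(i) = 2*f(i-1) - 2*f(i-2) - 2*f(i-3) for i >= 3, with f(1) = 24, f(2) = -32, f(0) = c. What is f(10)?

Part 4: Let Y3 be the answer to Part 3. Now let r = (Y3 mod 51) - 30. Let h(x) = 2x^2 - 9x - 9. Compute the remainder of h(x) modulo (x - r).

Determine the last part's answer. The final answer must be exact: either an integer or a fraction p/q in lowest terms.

Part 1: total draws C(6,3) = 20; favorable C(2,2)*C(4,1) = 4; P = 1/5; answer 1/5
Part 2: Y1 = 1/5; threaded value p + q = 6; w = -24; remainder = value at the root: -1*(-24)^3 + 9*(-24)^2 + 3*(-24)^1 + 6 = (13824) + (5184) + (-72) + (6) = 18942; answer 18942
Part 3: Y2 = 18942; c = -26; f(3) = 2*(-32) - 2*(24) - 2*(-26) = -60; iterating: f(3)=-60, f(4)=-104, f(5)=-24, f(6)=280, f(7)=816, f(8)=1120, f(9)=48, f(10)=-3776; answer -3776
Part 4: Y3 = -3776; r = 19; remainder = value at the root: 2*(19)^2 - 9*(19)^1 - 9 = (722) + (-171) + (-9) = 542; answer 542

542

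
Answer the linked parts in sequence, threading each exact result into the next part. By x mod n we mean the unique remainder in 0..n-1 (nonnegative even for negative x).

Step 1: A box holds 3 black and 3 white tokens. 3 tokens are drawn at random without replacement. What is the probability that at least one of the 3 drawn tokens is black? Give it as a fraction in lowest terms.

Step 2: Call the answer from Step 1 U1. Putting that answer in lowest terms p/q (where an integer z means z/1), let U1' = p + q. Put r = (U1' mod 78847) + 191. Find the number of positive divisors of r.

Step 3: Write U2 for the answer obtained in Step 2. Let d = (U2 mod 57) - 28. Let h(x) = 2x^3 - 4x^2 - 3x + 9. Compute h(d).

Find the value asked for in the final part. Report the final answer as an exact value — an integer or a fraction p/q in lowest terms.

Step 1: total draws C(6,3) = 20; complement C(3,3) = 1; favorable 20 - 1 = 19; P = 19/20; answer 19/20
Step 2: U1 = 19/20; threaded value p + q = 39; r = 230; 230 = 2 * 5 * 23; number of divisors = (1+1) * (1+1) * (1+1) = 8; answer 8
Step 3: U2 = 8; d = -20; 2*(-20)^3 - 4*(-20)^2 - 3*(-20)^1 + 9 = (-16000) + (-1600) + (60) + (9) = -17531; answer -17531

-17531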